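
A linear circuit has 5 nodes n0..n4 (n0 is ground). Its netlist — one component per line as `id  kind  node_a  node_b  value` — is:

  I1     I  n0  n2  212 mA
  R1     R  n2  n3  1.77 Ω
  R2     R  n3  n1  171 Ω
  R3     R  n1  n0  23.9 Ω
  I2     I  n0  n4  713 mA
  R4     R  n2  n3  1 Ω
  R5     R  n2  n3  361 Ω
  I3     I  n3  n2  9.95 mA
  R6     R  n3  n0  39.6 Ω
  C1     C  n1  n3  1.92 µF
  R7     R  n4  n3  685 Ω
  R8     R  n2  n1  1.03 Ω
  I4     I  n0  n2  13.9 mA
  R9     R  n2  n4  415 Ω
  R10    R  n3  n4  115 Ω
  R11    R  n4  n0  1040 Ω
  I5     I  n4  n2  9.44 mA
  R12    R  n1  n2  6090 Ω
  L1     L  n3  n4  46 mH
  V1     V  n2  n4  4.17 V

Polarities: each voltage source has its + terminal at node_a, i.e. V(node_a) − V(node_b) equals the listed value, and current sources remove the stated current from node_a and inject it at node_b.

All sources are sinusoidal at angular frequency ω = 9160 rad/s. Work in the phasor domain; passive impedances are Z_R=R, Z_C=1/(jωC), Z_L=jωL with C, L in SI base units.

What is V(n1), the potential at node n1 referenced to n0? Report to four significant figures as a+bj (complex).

13.72+0.001434j V

Element admittances at ω=9160 rad/s:
  I1: injects 0.212 A into n2 (from n0)
  Y(R1) = 0.5650+0.000j S between n2,n3
  Y(R2) = 0.005848+0.000j S between n3,n1
  Y(R3) = 0.04184+0.000j S between n1,n0
  I2: injects 0.713 A into n4 (from n0)
  Y(R4) = 1.000+0.000j S between n2,n3
  Y(R5) = 0.002770+0.000j S between n2,n3
  I3: injects 0.00995 A into n2 (from n3)
  Y(R6) = 0.02525+0.000j S between n3,n0
  Y(C1) = 0.000+0.01759j S between n1,n3
  Y(R7) = 0.001460+0.000j S between n4,n3
  Y(R8) = 0.9709+0.000j S between n2,n1
  I4: injects 0.0139 A into n2 (from n0)
  Y(R9) = 0.002410+0.000j S between n2,n4
  Y(R10) = 0.008696+0.000j S between n3,n4
  Y(R11) = 0.0009615+0.000j S between n4,n0
  I5: injects 0.00944 A into n2 (from n4)
  Y(R12) = 0.0001642+0.000j S between n1,n2
  Y(L1) = 0.000-0.002373j S between n3,n4
  V1: constraint V(n2)−V(n4) = 4.17
Assemble and solve the 5×5 MNA system:
  V(n1)=13.72+0.001434j  V(n2)=14.31-0.004459j  V(n3)=14.05-0.002206j  V(n4)=10.14-0.004459j
  i(V1)=-0.7436+0.009254j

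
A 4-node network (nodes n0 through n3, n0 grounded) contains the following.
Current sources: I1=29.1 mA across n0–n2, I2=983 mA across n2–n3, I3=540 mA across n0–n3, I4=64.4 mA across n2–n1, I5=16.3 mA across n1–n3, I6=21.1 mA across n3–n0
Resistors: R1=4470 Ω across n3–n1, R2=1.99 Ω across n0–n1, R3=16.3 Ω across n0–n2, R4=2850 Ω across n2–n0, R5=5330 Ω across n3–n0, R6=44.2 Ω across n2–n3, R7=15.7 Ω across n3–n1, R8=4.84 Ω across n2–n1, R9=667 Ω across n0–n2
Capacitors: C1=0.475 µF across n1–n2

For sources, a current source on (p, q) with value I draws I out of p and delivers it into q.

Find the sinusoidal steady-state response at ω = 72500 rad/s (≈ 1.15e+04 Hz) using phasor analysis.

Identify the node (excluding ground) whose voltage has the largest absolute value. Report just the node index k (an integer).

Apply KCL at each of the 3 non-ground nodes and solve the resulting linear system.
Node n1: branches {R1, R2, C1, R7, R8, I4, I5} → V_1 = 1.232-0.03316j
Node n2: branches {I1, R3, I2, R4, C1, R6, R8, I4, R9} → V_2 = -1.176+0.2636j
Node n3: branches {R1, I2, I3, R5, R6, R7, I5, I6} → V_3 = 18.11+0.04431j

3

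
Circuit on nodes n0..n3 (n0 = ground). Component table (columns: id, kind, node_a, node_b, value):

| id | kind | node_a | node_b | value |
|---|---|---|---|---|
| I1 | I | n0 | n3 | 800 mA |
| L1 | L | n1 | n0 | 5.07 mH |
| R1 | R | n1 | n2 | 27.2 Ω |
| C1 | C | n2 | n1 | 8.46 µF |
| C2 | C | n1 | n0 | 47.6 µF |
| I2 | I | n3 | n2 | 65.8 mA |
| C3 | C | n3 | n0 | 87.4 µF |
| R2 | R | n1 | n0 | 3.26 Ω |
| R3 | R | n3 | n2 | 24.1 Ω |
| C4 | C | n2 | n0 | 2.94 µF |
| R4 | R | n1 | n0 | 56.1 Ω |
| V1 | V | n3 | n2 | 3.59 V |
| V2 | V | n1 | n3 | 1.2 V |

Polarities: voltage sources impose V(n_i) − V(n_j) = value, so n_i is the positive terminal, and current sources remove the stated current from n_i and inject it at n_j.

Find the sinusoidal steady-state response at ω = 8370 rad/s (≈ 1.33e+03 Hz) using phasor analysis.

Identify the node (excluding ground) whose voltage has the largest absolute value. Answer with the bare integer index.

MNA unknowns: 3 node voltages V₁..V_3 plus 2 source currents (V1, V2)
I1: z[0]−=0.8, z[3]+=0.8
L1: Y=0.000-0.02356j on G[1,0]
R1: Y=0.03676+0.000j on G[1,2]
C1: Y=0.000+0.07081j on G[2,1]
C2: Y=0.000+0.3984j on G[1,0]
I2: z[3]−=0.0658, z[2]+=0.0658
C3: Y=0.000+0.7315j on G[3,0]
R2: Y=0.3067+0.000j on G[1,0]
R3: Y=0.04149+0.000j on G[3,2]
C4: Y=0.000+0.02461j on G[2,0]
R4: Y=0.01783+0.000j on G[1,0]
V1: row V3−V2=3.59, i_V1 at 3,2
V2: row V1−V3=1.2, i_V2 at 1,3
solve → V1=1.001-0.4201j, V2=-3.789-0.4201j, V3=-0.1991-0.4201j
aux → i_V1=-0.3805-0.4324j, i_V2=-0.6585-0.5780j

2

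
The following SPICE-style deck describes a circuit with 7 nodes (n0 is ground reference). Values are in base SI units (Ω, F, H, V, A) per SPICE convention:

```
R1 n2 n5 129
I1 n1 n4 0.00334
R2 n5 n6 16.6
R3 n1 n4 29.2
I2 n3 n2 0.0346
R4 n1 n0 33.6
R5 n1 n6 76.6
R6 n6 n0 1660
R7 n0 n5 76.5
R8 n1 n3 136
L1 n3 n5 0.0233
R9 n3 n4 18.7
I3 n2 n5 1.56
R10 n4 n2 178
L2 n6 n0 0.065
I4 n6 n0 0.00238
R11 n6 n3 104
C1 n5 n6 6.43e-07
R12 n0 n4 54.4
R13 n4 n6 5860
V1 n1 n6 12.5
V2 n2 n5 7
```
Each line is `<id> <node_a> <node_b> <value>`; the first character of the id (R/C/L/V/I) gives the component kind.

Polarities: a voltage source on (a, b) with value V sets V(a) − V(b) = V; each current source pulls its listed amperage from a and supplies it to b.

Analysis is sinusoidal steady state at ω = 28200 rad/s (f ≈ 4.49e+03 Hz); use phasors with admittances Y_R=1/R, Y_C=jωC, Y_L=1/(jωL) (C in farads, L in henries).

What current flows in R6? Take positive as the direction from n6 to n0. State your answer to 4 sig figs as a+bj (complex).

-0.005666+1.790e-05j A

MNA unknowns: 6 node voltages V₁..V_6 plus 2 source currents (V1, V2)
R1: Y=0.007752+0.000j on G[2,5]
I1: z[1]−=0.00334, z[4]+=0.00334
R2: Y=0.06024+0.000j on G[5,6]
R3: Y=0.03425+0.000j on G[1,4]
I2: z[3]−=0.0346, z[2]+=0.0346
R4: Y=0.02976+0.000j on G[1,0]
R5: Y=0.01305+0.000j on G[1,6]
R6: Y=0.0006024+0.000j on G[6,0]
R7: Y=0.01307+0.000j on G[0,5]
R8: Y=0.007353+0.000j on G[1,3]
L1: Y=0.000-0.001522j on G[3,5]
R9: Y=0.05348+0.000j on G[3,4]
I3: z[2]−=1.56, z[5]+=1.56
R10: Y=0.005618+0.000j on G[4,2]
L2: Y=0.000-0.0005456j on G[6,0]
I4: z[6]−=0.00238, z[0]+=0.00238
R11: Y=0.009615+0.000j on G[6,3]
C1: Y=0.000+0.01813j on G[5,6]
R12: Y=0.01838+0.000j on G[0,4]
R13: Y=0.0001706+0.000j on G[4,6]
V1: row V1−V6=12.5, i_V1 at 1,6
V2: row V2−V5=7, i_V2 at 2,5
solve → V1=3.094+0.02971j, V2=-0.3334-0.5667j, V3=-1.178+0.1969j, V4=0.3829+0.07480j, V5=-7.333-0.5667j, V6=-9.406+0.02971j
aux → i_V1=-0.3829+0.001889j, i_V2=-1.576+0.003604j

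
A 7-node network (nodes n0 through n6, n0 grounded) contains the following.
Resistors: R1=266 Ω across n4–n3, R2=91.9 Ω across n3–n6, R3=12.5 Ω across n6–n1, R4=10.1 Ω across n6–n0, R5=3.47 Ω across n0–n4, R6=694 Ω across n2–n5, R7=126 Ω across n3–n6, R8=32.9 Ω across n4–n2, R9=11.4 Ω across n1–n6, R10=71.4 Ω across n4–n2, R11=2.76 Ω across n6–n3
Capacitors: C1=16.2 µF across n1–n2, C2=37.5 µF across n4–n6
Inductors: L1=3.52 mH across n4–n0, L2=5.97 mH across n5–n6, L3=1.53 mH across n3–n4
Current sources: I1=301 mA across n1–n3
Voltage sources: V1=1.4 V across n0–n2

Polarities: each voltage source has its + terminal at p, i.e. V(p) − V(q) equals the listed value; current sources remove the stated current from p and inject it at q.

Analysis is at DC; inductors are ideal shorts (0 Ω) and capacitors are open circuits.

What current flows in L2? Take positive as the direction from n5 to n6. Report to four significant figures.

MNA unknowns: 6 node voltages V₁..V_6 plus 4 source currents (L1, L2, L3, V1)
R1: Y=0.003759 on G[4,3]
C1: Y=0.000 on G[1,2]
R2: Y=0.01088 on G[3,6]
L1: row V4−V0=0, i_L1 at 4,0
R3: Y=0.08000 on G[6,1]
R4: Y=0.09901 on G[6,0]
I1: z[1]−=0.301, z[3]+=0.301
R5: Y=0.2882 on G[0,4]
L2: row V5−V6=0, i_L2 at 5,6
R6: Y=0.001441 on G[2,5]
R7: Y=0.007937 on G[3,6]
L3: row V3−V4=0, i_L3 at 3,4
R8: Y=0.03040 on G[4,2]
R9: Y=0.08772 on G[1,6]
C2: Y=0.000 on G[4,6]
R10: Y=0.01401 on G[4,2]
R11: Y=0.3623 on G[6,3]
V1: row V0−V2=1.4, i_V1 at 0,2
solve → V1=-2.424, V2=-1.400, V3=0.000, V4=0.000, V5=-0.6292, V6=-0.6292
aux → i_L1=-0.0009742, i_L2=-0.001111, i_L3=0.06119, i_V1=-0.06327

-0.001111 A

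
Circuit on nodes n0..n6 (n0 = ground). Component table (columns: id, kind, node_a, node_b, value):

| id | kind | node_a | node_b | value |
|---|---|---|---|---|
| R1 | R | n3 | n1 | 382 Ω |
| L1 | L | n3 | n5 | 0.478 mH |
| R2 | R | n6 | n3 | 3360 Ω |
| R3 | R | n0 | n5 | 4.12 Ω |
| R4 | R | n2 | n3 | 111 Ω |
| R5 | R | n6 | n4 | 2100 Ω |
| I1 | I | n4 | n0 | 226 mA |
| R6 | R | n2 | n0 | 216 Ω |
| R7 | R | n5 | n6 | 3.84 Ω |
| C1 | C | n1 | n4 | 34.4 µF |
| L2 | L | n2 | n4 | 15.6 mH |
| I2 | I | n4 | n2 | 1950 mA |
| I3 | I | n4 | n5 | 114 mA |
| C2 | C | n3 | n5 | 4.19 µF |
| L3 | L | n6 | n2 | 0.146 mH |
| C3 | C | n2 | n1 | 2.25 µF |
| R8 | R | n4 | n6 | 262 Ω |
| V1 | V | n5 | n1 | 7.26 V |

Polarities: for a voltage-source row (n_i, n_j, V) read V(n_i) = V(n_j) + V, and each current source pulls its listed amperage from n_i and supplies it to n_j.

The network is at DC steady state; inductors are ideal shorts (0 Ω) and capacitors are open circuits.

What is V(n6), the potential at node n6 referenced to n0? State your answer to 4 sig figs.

-2.115 V

MNA unknowns: 6 node voltages V₁..V_6 plus 4 source currents (L1, L2, L3, V1)
R1: Y=0.002618 on G[3,1]
L1: row V3−V5=0, i_L1 at 3,5
R2: Y=0.0002976 on G[6,3]
R3: Y=0.2427 on G[0,5]
R4: Y=0.009009 on G[2,3]
R5: Y=0.0004762 on G[6,4]
I1: z[4]−=0.226, z[0]+=0.226
R6: Y=0.004630 on G[2,0]
R7: Y=0.2604 on G[5,6]
C1: Y=0.000 on G[1,4]
L2: row V2−V4=0, i_L2 at 2,4
I2: z[4]−=1.95, z[2]+=1.95
I3: z[4]−=0.114, z[5]+=0.114
C2: Y=0.000 on G[3,5]
L3: row V6−V2=0, i_L3 at 6,2
C3: Y=0.000 on G[2,1]
R8: Y=0.003817 on G[4,6]
V1: row V5−V1=7.26, i_V1 at 5,1
solve → V1=-8.151, V2=-2.115, V3=-0.8908, V4=-2.115, V5=-0.8908, V6=-2.115
aux → i_L1=-0.03040, i_L2=2.290, i_L3=0.3192, i_V1=-0.01901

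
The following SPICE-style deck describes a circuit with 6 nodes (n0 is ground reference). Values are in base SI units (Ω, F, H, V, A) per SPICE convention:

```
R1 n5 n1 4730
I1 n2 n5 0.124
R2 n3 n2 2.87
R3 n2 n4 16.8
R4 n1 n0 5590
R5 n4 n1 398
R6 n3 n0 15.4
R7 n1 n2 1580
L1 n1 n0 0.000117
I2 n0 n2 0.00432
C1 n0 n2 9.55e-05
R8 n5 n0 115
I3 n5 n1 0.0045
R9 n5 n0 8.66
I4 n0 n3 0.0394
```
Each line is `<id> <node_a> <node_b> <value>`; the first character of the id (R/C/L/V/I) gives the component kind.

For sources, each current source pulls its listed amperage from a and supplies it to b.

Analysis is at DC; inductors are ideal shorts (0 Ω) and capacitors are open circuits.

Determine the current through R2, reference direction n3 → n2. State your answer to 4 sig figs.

Apply KCL at each of the 5 non-ground nodes and solve the resulting linear system.
Node n1: branches {R1, R4, R5, R7, L1, I3} → V_1 = 0.000
Node n2: branches {I1, R2, R3, R7, I2, C1} → V_2 = -1.497
Node n3: branches {R2, R6, I4} → V_3 = -1.166
Node n4: branches {R3, R5} → V_4 = -1.436
Node n5: branches {R1, I1, R8, I3, R9} → V_5 = 0.9608
Source currents: i(L1)=0.0001480

0.1151 A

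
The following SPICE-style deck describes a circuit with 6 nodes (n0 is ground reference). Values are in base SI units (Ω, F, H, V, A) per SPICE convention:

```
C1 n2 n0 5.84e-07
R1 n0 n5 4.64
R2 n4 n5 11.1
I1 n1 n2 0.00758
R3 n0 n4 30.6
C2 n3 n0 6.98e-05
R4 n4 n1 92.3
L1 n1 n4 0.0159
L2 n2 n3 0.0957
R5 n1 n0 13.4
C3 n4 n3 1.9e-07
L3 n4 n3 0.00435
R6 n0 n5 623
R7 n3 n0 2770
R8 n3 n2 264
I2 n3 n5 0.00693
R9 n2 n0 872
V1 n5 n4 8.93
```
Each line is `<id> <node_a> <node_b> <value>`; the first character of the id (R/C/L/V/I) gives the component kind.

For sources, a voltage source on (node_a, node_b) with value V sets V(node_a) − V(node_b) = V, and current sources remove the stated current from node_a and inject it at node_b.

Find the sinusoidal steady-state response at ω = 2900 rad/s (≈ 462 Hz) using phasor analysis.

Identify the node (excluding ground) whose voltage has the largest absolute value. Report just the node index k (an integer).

4

Element admittances at ω=2900 rad/s:
  Y(C1) = 0.000+0.001694j S between n2,n0
  Y(R1) = 0.2155+0.000j S between n0,n5
  Y(R2) = 0.09009+0.000j S between n4,n5
  I1: injects 0.00758 A into n2 (from n1)
  Y(R3) = 0.03268+0.000j S between n0,n4
  Y(C2) = 0.000+0.2024j S between n3,n0
  Y(R4) = 0.01083+0.000j S between n4,n1
  Y(L1) = 0.000-0.02169j S between n1,n4
  Y(L2) = 0.000-0.003603j S between n2,n3
  Y(R5) = 0.07463+0.000j S between n1,n0
  Y(C3) = 0.000+0.0005510j S between n4,n3
  Y(L3) = 0.000-0.07927j S between n4,n3
  Y(R6) = 0.001605+0.000j S between n0,n5
  Y(R7) = 0.0003610+0.000j S between n3,n0
  Y(R8) = 0.003788+0.000j S between n3,n2
  I2: injects 0.00693 A into n5 (from n3)
  Y(R9) = 0.001147+0.000j S between n2,n0
  V1: constraint V(n5)−V(n4) = 8.93
Assemble and solve the 6×6 MNA system:
  V(n1)=-1.737+0.6045j  V(n2)=5.291+1.015j  V(n3)=3.509+1.992j  V(n4)=-5.651-3.067j  V(n5)=3.279-3.067j
  i(V1)=-1.509+0.6659j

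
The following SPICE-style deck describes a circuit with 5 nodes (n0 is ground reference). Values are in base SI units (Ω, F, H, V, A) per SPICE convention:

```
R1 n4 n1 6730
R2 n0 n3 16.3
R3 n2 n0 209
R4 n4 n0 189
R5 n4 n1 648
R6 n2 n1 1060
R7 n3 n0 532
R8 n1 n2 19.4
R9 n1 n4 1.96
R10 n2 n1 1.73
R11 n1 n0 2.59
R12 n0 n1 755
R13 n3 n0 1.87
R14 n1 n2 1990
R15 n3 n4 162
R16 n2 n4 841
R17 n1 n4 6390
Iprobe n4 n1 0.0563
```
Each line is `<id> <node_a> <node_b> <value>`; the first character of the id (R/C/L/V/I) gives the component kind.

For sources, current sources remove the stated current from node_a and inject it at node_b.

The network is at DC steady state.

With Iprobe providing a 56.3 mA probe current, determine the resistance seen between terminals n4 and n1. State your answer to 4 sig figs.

R_eq = 1.907 Ω

Element admittances at DC:
  Y(R1) = 0.0001486 S between n4,n1
  Y(R2) = 0.06135 S between n0,n3
  Y(R3) = 0.004785 S between n2,n0
  Y(R4) = 0.005291 S between n4,n0
  Y(R5) = 0.001543 S between n4,n1
  Y(R6) = 0.0009434 S between n2,n1
  Y(R7) = 0.001880 S between n3,n0
  Y(R8) = 0.05155 S between n1,n2
  Y(R9) = 0.5102 S between n1,n4
  Y(R10) = 0.5780 S between n2,n1
  Y(R11) = 0.3861 S between n1,n0
  Y(R12) = 0.001325 S between n0,n1
  Y(R13) = 0.5348 S between n3,n0
  Y(R14) = 0.0005025 S between n1,n2
  Y(R15) = 0.006173 S between n3,n4
  Y(R16) = 0.001189 S between n2,n4
  Y(R17) = 0.0001565 S between n1,n4
  Iprobe: injects 0.0563 A into n1 (from n4)
Assemble and solve the 4×4 MNA system:
  V(n1)=0.003036  V(n2)=0.002813  V(n3)=-0.001066  V(n4)=-0.1043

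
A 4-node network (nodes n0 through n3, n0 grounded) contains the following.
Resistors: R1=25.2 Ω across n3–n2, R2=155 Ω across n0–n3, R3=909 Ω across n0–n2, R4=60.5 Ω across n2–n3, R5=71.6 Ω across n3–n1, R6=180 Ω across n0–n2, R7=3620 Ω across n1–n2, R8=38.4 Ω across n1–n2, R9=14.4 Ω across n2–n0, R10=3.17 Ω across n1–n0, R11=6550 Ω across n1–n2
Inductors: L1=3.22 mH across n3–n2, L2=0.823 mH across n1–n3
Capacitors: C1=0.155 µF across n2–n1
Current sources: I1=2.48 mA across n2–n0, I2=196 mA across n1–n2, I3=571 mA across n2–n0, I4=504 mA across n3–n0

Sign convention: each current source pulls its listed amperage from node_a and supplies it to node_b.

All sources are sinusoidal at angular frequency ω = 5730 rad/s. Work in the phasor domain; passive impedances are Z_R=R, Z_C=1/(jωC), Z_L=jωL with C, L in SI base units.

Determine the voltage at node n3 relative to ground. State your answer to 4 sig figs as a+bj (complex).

-3.090-1.992j V

Element admittances at ω=5730 rad/s:
  Y(R1) = 0.03968+0.000j S between n3,n2
  Y(R2) = 0.006452+0.000j S between n0,n3
  Y(R3) = 0.001100+0.000j S between n0,n2
  Y(R4) = 0.01653+0.000j S between n2,n3
  Y(L1) = 0.000-0.05420j S between n3,n2
  Y(C1) = 0.000+0.0008881j S between n2,n1
  I1: injects 0.00248 A into n0 (from n2)
  Y(R5) = 0.01397+0.000j S between n3,n1
  I2: injects 0.196 A into n2 (from n1)
  Y(R6) = 0.005556+0.000j S between n0,n2
  Y(R7) = 0.0002762+0.000j S between n1,n2
  Y(R8) = 0.02604+0.000j S between n1,n2
  Y(L2) = 0.000-0.2121j S between n1,n3
  Y(R9) = 0.06944+0.000j S between n2,n0
  I3: injects 0.571 A into n0 (from n2)
  Y(R10) = 0.3155+0.000j S between n1,n0
  Y(R11) = 0.0001527+0.000j S between n1,n2
  I4: injects 0.504 A into n0 (from n3)
Assemble and solve the 3×3 MNA system:
  V(n1)=-2.340+0.2881j  V(n2)=-4.199-1.025j  V(n3)=-3.090-1.992j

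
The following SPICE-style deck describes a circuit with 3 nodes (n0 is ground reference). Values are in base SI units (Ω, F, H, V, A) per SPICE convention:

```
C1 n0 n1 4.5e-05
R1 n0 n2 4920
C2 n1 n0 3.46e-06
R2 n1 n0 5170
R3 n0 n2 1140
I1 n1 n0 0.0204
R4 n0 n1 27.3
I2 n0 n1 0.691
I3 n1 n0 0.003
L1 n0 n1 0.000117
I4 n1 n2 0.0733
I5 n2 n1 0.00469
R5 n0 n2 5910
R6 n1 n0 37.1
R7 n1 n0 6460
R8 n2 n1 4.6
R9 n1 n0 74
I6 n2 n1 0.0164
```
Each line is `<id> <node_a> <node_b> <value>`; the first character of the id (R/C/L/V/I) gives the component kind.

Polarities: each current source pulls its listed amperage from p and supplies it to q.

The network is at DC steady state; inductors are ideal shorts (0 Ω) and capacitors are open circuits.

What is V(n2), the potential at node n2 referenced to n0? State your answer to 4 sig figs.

0.2388 V

MNA unknowns: 2 node voltages V₁..V_2 plus 1 source current (L1)
C1: Y=0.000 on G[0,1]
R1: Y=0.0002033 on G[0,2]
C2: Y=0.000 on G[1,0]
R2: Y=0.0001934 on G[1,0]
R3: Y=0.0008772 on G[0,2]
I1: z[1]−=0.0204, z[0]+=0.0204
R4: Y=0.03663 on G[0,1]
I2: z[0]−=0.691, z[1]+=0.691
I3: z[1]−=0.003, z[0]+=0.003
L1: row V0−V1=0, i_L1 at 0,1
I4: z[1]−=0.0733, z[2]+=0.0733
I5: z[2]−=0.00469, z[1]+=0.00469
R5: Y=0.0001692 on G[0,2]
R6: Y=0.02695 on G[1,0]
R7: Y=0.0001548 on G[1,0]
R8: Y=0.2174 on G[2,1]
R9: Y=0.01351 on G[1,0]
I6: z[2]−=0.0164, z[1]+=0.0164
solve → V1=0.000, V2=0.2388
aux → i_L1=-0.6673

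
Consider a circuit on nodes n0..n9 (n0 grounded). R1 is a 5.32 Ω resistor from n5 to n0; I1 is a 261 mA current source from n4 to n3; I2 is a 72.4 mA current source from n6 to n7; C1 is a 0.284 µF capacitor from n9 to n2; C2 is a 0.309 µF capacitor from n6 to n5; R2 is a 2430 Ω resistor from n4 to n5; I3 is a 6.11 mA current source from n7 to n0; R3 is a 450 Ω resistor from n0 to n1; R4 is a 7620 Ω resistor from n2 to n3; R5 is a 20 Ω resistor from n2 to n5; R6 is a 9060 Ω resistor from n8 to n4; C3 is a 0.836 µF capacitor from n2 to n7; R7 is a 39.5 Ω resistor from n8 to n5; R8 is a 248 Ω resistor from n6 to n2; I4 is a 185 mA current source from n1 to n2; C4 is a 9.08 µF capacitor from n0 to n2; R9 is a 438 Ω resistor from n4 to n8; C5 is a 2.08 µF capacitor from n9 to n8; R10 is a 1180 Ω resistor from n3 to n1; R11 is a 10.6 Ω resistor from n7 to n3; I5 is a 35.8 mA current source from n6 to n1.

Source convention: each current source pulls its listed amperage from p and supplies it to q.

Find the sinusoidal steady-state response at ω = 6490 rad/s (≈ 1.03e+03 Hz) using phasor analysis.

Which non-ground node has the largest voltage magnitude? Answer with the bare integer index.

4

MNA unknowns: 9 node voltages V₁..V_9
R1: Y=0.1880+0.000j on G[5,0]
I1: z[4]−=0.261, z[3]+=0.261
I2: z[6]−=0.0724, z[7]+=0.0724
C1: Y=0.000+0.001843j on G[9,2]
C2: Y=0.000+0.002005j on G[6,5]
R2: Y=0.0004115+0.000j on G[4,5]
I3: z[7]−=0.00611, z[0]+=0.00611
R3: Y=0.002222+0.000j on G[0,1]
R4: Y=0.0001312+0.000j on G[2,3]
R5: Y=0.05000+0.000j on G[2,5]
R6: Y=0.0001104+0.000j on G[8,4]
C3: Y=0.000+0.005426j on G[2,7]
R7: Y=0.02532+0.000j on G[8,5]
R8: Y=0.004032+0.000j on G[6,2]
I4: z[1]−=0.185, z[2]+=0.185
C4: Y=0.000+0.05893j on G[0,2]
R9: Y=0.002283+0.000j on G[4,8]
C5: Y=0.000+0.01350j on G[9,8]
R10: Y=0.0008475+0.000j on G[3,1]
R11: Y=0.09434+0.000j on G[7,3]
I5: z[6]−=0.0358, z[1]+=0.0358
solve → V1=-45.14-14.88j, V2=2.989-3.221j, V3=12.54-53.88j, V4=-100.8-0.1158j, V5=-0.5087-0.7611j, V6=-20.20+6.571j, V7=10.31-54.30j, V8=-8.982-0.004796j, V9=-7.544-0.3912j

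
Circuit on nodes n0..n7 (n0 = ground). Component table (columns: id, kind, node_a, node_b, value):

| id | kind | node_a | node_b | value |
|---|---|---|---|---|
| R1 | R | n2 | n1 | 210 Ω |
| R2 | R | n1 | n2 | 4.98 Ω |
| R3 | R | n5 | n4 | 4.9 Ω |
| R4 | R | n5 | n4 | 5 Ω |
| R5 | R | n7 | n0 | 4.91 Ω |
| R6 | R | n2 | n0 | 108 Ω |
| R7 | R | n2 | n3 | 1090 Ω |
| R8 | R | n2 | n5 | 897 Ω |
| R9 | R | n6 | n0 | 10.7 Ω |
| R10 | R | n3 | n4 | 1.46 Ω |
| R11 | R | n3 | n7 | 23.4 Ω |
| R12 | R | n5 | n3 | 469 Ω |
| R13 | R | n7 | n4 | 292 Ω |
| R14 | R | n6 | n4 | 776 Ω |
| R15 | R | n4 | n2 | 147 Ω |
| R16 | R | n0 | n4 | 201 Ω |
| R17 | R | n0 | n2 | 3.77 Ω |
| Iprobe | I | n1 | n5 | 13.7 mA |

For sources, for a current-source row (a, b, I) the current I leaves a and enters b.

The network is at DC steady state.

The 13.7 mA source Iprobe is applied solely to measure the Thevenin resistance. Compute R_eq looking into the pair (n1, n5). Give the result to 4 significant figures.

R_eq = 29.25 Ω

Element admittances at DC:
  Y(R1) = 0.004762 S between n2,n1
  Y(R2) = 0.2008 S between n1,n2
  Y(R3) = 0.2041 S between n5,n4
  Y(R4) = 0.2000 S between n5,n4
  Y(R5) = 0.2037 S between n7,n0
  Y(R6) = 0.009259 S between n2,n0
  Y(R7) = 0.0009174 S between n2,n3
  Y(R8) = 0.001115 S between n2,n5
  Y(R9) = 0.09346 S between n6,n0
  Y(R10) = 0.6849 S between n3,n4
  Y(R11) = 0.04274 S between n3,n7
  Y(R12) = 0.002132 S between n5,n3
  Y(R13) = 0.003425 S between n7,n4
  Y(R14) = 0.001289 S between n6,n4
  Y(R15) = 0.006803 S between n4,n2
  Y(R16) = 0.004975 S between n0,n4
  Y(R17) = 0.2653 S between n0,n2
  Iprobe: injects 0.0137 A into n5 (from n1)
Assemble and solve the 7×7 MNA system:
  V(n1)=-0.1068  V(n2)=-0.04012  V(n3)=0.2483  V(n4)=0.2612  V(n5)=0.2940  V(n6)=0.003553  V(n7)=0.04606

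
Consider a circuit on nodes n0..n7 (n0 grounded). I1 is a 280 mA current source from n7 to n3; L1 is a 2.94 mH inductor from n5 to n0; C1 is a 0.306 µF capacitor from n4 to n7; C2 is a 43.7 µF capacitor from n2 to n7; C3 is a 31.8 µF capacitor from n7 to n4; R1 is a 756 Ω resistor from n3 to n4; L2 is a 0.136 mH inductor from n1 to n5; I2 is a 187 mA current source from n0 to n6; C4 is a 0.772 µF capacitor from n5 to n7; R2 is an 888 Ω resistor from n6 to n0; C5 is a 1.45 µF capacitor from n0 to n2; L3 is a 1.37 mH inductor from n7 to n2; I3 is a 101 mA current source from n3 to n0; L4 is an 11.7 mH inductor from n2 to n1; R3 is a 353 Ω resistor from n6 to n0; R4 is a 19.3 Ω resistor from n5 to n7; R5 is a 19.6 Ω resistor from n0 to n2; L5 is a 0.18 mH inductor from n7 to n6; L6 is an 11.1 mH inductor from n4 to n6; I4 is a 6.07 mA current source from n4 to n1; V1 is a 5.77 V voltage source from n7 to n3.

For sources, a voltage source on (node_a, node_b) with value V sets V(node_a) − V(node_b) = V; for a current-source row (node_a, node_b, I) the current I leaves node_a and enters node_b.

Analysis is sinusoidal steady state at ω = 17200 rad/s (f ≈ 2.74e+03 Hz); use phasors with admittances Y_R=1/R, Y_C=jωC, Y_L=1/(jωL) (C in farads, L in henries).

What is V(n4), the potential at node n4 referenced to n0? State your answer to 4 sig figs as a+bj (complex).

MNA unknowns: 7 node voltages V₁..V_7 plus 1 source current (V1)
I1: z[7]−=0.28, z[3]+=0.28
L1: Y=0.000-0.01978j on G[5,0]
C1: Y=0.000+0.005263j on G[4,7]
C2: Y=0.000+0.7516j on G[2,7]
C3: Y=0.000+0.5470j on G[7,4]
R1: Y=0.001323+0.000j on G[3,4]
L2: Y=0.000-0.4275j on G[1,5]
I2: z[0]−=0.187, z[6]+=0.187
C4: Y=0.000+0.01328j on G[5,7]
R2: Y=0.001126+0.000j on G[6,0]
C5: Y=0.000+0.02494j on G[0,2]
L3: Y=0.000-0.04244j on G[7,2]
I3: z[3]−=0.101, z[0]+=0.101
L4: Y=0.000-0.004969j on G[2,1]
R3: Y=0.002833+0.000j on G[6,0]
R4: Y=0.05181+0.000j on G[5,7]
R5: Y=0.05102+0.000j on G[0,2]
L5: Y=0.000-0.3230j on G[7,6]
L6: Y=0.000-0.005238j on G[4,6]
I4: z[4]−=0.00607, z[1]+=0.00607
V1: row V7−V3=5.77, i_V1 at 7,3
solve → V1=1.506+0.3566j, V2=1.383-0.1175j, V3=-4.346-0.2178j, V4=1.423-0.1980j, V5=1.507+0.3479j, V6=1.428+0.3350j, V7=1.424-0.2178j
aux → i_V1=-0.1866-2.613e-05j

1.423-0.1980j V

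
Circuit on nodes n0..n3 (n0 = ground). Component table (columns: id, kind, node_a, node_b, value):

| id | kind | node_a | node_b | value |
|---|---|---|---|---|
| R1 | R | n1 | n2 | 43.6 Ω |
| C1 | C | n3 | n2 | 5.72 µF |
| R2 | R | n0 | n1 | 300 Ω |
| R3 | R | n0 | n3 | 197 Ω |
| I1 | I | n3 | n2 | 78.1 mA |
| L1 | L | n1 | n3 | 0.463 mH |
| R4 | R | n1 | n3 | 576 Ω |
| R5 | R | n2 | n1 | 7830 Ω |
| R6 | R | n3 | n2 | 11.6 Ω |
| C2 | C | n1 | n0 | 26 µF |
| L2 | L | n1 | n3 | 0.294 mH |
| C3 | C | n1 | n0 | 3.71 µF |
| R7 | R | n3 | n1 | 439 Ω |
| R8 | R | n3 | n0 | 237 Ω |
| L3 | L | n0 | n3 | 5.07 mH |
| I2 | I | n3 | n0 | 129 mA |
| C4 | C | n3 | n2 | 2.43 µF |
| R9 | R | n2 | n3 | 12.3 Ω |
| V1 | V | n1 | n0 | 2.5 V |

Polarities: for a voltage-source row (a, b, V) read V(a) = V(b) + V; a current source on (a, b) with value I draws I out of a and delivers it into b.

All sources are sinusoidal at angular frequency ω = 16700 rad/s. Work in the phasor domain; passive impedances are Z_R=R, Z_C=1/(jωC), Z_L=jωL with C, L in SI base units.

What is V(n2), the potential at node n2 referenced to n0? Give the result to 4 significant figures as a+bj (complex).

Apply KCL at each of the 3 non-ground nodes and solve the resulting linear system.
Node n1: branches {R1, R2, L1, R4, R5, C2, L2, C3, R7, V1} → V_1 = 2.500+0.000j
Node n2: branches {R1, C1, I1, R5, R6, C4, R9} → V_2 = 2.665-0.6132j
Node n3: branches {C1, R3, I1, L1, R4, R6, L2, R7, R8, L3, I2, C4, R9} → V_3 = 2.356-0.4470j
Source currents: i(V1)=-0.1540-1.208j

2.665-0.6132j V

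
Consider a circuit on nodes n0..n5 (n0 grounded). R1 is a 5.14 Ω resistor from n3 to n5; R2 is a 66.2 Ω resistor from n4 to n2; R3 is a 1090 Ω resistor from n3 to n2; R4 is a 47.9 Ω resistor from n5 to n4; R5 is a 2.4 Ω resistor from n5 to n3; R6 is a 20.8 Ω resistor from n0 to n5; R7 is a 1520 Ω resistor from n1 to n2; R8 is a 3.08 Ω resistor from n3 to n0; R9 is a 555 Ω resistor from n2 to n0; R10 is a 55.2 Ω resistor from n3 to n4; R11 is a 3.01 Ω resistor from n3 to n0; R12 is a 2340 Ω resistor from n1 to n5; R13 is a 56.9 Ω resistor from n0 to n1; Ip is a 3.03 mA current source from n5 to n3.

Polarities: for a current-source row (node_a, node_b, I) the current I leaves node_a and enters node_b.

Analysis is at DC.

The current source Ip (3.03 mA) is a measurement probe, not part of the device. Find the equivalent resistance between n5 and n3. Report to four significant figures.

R_eq = 1.500 Ω

Element admittances at DC:
  Y(R1) = 0.1946 S between n3,n5
  Y(R2) = 0.01511 S between n4,n2
  Y(R3) = 0.0009174 S between n3,n2
  Y(R4) = 0.02088 S between n5,n4
  Y(R5) = 0.4167 S between n5,n3
  Y(R6) = 0.04808 S between n0,n5
  Y(R7) = 0.0006579 S between n1,n2
  Y(R8) = 0.3247 S between n3,n0
  Y(R9) = 0.001802 S between n2,n0
  Y(R10) = 0.01812 S between n3,n4
  Y(R11) = 0.3322 S between n3,n0
  Y(R12) = 0.0004274 S between n1,n5
  Y(R13) = 0.01757 S between n0,n1
  Ip: injects 0.00303 A into n3 (from n5)
Assemble and solve the 5×5 MNA system:
  V(n1)=-0.0001533  V(n2)=-0.001601  V(n3)=0.0003179  V(n4)=-0.001972  V(n5)=-0.004227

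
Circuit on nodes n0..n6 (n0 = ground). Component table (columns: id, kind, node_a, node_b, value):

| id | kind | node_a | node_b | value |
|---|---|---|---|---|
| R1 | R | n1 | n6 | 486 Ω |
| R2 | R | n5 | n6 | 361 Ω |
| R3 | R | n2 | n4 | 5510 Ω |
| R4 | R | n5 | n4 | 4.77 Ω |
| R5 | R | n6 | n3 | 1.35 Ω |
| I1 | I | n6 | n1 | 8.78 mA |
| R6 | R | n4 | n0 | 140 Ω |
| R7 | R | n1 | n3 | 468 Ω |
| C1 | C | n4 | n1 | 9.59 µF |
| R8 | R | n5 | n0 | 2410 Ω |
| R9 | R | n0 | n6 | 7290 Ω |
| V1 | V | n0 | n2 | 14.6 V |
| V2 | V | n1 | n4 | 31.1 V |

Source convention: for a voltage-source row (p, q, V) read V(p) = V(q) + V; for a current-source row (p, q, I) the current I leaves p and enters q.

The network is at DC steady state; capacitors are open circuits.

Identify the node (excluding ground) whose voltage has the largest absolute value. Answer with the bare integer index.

1

Element admittances at DC:
  Y(R1) = 0.002058 S between n1,n6
  Y(R2) = 0.002770 S between n5,n6
  Y(R3) = 0.0001815 S between n2,n4
  Y(R4) = 0.2096 S between n5,n4
  Y(R5) = 0.7407 S between n6,n3
  I1: injects 0.00878 A into n1 (from n6)
  Y(R6) = 0.007143 S between n4,n0
  Y(R7) = 0.002137 S between n1,n3
  Y(C1) = 0.000 S between n4,n1
  Y(R8) = 0.0004149 S between n5,n0
  Y(R9) = 0.0001372 S between n0,n6
  V1: constraint V(n0)−V(n2) = 14.6
  V2: constraint V(n1)−V(n4) = 31.1
Assemble and solve the 8×8 MNA system:
  V(n1)=30.45  V(n2)=-14.60  V(n3)=16.61  V(n4)=-0.6482  V(n5)=-0.4228  V(n6)=16.57
  i(V1)=-0.002532  i(V2)=-0.04935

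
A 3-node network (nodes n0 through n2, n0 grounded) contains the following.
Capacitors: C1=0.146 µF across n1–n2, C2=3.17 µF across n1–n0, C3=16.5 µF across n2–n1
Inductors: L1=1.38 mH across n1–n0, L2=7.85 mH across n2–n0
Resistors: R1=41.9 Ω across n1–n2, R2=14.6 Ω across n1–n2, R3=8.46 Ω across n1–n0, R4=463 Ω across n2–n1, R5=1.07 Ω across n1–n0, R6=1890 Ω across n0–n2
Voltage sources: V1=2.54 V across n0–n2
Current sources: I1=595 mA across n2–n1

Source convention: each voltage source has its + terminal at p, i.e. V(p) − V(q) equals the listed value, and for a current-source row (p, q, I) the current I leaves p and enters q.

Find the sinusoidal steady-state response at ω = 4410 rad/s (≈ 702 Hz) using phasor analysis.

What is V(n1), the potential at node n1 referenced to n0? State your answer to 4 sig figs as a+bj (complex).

0.3188-0.1411j V

Apply KCL at each of the 2 non-ground nodes and solve the resulting linear system.
Node n1: branches {C1, L1, R1, R2, R3, R4, R5, C2, C3, I1} → V_1 = 0.3188-0.1411j
Node n2: branches {C1, R1, L2, R2, R4, R6, C3, V1, I1} → V_2 = -2.540+0.000j
Source currents: i(V1)=0.3131-0.1232j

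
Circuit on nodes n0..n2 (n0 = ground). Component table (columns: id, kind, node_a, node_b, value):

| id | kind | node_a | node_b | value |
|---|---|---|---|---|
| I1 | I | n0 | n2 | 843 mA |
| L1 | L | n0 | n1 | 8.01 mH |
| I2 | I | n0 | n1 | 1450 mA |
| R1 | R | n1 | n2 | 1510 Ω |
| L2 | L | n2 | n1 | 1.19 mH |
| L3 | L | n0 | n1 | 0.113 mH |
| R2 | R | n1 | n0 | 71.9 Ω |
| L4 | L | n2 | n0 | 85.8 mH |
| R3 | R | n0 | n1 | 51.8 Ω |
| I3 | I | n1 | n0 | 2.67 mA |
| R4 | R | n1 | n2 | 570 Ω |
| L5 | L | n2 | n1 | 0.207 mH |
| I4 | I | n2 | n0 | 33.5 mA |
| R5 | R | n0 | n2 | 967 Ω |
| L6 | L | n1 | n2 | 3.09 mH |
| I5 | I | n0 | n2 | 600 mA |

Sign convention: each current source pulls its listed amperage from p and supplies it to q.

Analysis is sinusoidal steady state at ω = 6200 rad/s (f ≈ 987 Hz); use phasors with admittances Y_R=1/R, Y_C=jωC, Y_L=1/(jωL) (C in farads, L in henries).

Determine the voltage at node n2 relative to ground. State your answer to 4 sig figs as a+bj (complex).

MNA unknowns: 2 node voltages V₁..V_2
I1: z[0]−=0.843, z[2]+=0.843
L1: Y=0.000-0.02014j on G[0,1]
I2: z[0]−=1.45, z[1]+=1.45
R1: Y=0.0006623+0.000j on G[1,2]
L2: Y=0.000-0.1355j on G[2,1]
L3: Y=0.000-1.427j on G[0,1]
R2: Y=0.01391+0.000j on G[1,0]
L4: Y=0.000-0.001880j on G[2,0]
R3: Y=0.01931+0.000j on G[0,1]
I3: z[1]−=0.00267, z[0]+=0.00267
R4: Y=0.001754+0.000j on G[1,2]
L5: Y=0.000-0.7792j on G[2,1]
I4: z[2]−=0.0335, z[0]+=0.0335
R5: Y=0.001034+0.000j on G[0,2]
L6: Y=0.000-0.05220j on G[1,2]
I5: z[0]−=0.6, z[2]+=0.6
solve → V1=0.04753+1.968j, V2=0.05471+3.419j

0.05471+3.419j V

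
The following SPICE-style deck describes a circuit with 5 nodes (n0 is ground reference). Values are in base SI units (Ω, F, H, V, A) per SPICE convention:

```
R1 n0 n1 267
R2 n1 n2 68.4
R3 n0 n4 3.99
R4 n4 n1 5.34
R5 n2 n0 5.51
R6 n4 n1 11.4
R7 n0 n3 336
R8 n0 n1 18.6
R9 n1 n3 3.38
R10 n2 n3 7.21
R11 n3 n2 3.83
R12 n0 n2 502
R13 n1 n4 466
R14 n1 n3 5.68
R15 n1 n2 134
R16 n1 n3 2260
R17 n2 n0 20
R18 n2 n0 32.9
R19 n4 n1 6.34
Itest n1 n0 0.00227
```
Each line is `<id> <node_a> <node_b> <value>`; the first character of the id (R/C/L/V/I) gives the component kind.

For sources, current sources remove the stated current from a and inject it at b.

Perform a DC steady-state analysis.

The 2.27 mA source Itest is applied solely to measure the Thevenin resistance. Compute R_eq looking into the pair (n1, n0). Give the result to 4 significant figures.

R_eq = 2.911 Ω

MNA unknowns: 4 node voltages V₁..V_4
R1: Y=0.003745 on G[0,1]
R2: Y=0.01462 on G[1,2]
R3: Y=0.2506 on G[0,4]
R4: Y=0.1873 on G[4,1]
R5: Y=0.1815 on G[2,0]
R6: Y=0.08772 on G[4,1]
R7: Y=0.002976 on G[0,3]
R8: Y=0.05376 on G[0,1]
R9: Y=0.2959 on G[1,3]
R10: Y=0.1387 on G[2,3]
R11: Y=0.2611 on G[3,2]
R12: Y=0.001992 on G[0,2]
R13: Y=0.002146 on G[1,4]
R14: Y=0.1761 on G[1,3]
R15: Y=0.007463 on G[1,2]
R16: Y=0.0004425 on G[1,3]
R17: Y=0.05000 on G[2,0]
R18: Y=0.03040 on G[2,0]
R19: Y=0.1577 on G[4,1]
Itest: z[1]−=0.00227, z[0]+=0.00227
solve → V1=-0.006608, V2=-0.003124, V3=-0.004994, V4=-0.004192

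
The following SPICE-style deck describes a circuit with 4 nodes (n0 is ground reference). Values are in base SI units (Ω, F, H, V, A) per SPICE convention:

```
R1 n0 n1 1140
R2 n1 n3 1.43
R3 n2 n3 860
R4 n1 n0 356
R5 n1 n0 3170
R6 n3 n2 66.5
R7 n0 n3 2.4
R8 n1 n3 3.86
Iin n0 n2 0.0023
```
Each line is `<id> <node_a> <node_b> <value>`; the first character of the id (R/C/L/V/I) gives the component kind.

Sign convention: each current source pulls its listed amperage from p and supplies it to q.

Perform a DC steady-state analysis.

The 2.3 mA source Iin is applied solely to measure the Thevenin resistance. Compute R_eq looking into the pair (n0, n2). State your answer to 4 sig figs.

R_eq = 64.10 Ω

Element admittances at DC:
  Y(R1) = 0.0008772 S between n0,n1
  Y(R2) = 0.6993 S between n1,n3
  Y(R3) = 0.001163 S between n2,n3
  Y(R4) = 0.002809 S between n1,n0
  Y(R5) = 0.0003155 S between n1,n0
  Y(R6) = 0.01504 S between n3,n2
  Y(R7) = 0.4167 S between n0,n3
  Y(R8) = 0.2591 S between n1,n3
  Iin: injects 0.0023 A into n2 (from n0)
Assemble and solve the 3×3 MNA system:
  V(n1)=0.005445  V(n2)=0.1474  V(n3)=0.005468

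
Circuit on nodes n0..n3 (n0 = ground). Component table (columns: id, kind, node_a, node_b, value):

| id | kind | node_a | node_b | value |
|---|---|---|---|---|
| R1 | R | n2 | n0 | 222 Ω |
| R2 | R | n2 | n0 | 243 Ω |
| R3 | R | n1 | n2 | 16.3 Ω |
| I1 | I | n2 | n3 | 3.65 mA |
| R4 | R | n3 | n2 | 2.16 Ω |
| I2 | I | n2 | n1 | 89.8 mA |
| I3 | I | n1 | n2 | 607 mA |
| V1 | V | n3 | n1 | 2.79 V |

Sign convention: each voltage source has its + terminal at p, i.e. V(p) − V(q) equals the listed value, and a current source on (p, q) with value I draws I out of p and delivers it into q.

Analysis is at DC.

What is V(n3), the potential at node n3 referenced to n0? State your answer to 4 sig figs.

Element admittances at DC:
  Y(R1) = 0.004505 S between n2,n0
  Y(R2) = 0.004115 S between n2,n0
  Y(R3) = 0.06135 S between n1,n2
  I1: injects 0.00365 A into n3 (from n2)
  Y(R4) = 0.4630 S between n3,n2
  I2: injects 0.0898 A into n1 (from n2)
  I3: injects 0.607 A into n2 (from n1)
  V1: constraint V(n3)−V(n1) = 2.79
Assemble and solve the 4×4 MNA system:
  V(n1)=-3.443  V(n2)=0.000  V(n3)=-0.6530
  i(V1)=0.3060

-0.6530 V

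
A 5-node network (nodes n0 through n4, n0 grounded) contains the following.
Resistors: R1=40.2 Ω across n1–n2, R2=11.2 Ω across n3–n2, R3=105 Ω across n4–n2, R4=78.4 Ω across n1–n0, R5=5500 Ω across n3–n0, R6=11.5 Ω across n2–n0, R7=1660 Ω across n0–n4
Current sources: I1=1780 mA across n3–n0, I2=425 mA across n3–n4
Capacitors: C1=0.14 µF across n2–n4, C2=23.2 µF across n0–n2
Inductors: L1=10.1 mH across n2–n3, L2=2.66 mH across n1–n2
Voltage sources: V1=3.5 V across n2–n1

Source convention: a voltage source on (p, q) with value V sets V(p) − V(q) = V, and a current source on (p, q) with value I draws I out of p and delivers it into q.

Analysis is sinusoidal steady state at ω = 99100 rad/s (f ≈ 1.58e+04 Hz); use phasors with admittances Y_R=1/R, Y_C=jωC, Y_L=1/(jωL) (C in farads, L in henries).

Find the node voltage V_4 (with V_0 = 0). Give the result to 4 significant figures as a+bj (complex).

14.54-19.25j V

MNA unknowns: 4 node voltages V₁..V_4 plus 1 source current (V1)
R1: Y=0.02488+0.000j on G[1,2]
R2: Y=0.08929+0.000j on G[3,2]
I1: z[3]−=1.78, z[0]+=1.78
R3: Y=0.009524+0.000j on G[4,2]
R4: Y=0.01276+0.000j on G[1,0]
C1: Y=0.000+0.01387j on G[2,4]
R5: Y=0.0001818+0.000j on G[3,0]
R6: Y=0.08696+0.000j on G[2,0]
I2: z[3]−=0.425, z[4]+=0.425
L1: Y=0.000-0.0009991j on G[2,3]
C2: Y=0.000+2.299j on G[0,2]
R7: Y=0.0006024+0.000j on G[0,4]
L2: Y=0.000-0.003794j on G[1,2]
V1: row V2−V1=3.5, i_V1 at 2,1
solve → V1=-3.528+0.7554j, V2=-0.02776+0.7554j, V3=-24.67+0.4787j, V4=14.54-19.25j
aux → i_V1=-0.1321+0.02291j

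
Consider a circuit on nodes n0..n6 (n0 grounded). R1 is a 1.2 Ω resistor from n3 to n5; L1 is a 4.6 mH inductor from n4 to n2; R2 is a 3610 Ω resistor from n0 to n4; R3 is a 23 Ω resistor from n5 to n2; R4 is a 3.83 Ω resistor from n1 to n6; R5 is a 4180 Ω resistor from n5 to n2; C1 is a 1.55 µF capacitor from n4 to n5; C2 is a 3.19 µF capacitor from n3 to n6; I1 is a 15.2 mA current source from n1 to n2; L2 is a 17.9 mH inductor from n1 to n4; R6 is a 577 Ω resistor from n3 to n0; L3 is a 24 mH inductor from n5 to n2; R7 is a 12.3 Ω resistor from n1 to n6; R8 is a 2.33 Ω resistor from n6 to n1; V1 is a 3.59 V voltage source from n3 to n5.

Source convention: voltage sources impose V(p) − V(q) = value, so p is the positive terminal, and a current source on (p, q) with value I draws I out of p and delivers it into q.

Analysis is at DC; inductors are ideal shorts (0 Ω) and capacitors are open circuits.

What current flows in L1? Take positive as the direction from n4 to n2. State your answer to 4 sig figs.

Element admittances at DC:
  Y(R1) = 0.8333 S between n3,n5
  L1: short n4↔n2 (DC inductor)
  Y(R2) = 0.0002770 S between n0,n4
  Y(R3) = 0.04348 S between n5,n2
  Y(R4) = 0.2611 S between n1,n6
  Y(R5) = 0.0002392 S between n5,n2
  Y(C1) = 0.000 S between n4,n5
  Y(C2) = 0.000 S between n3,n6
  I1: injects 0.0152 A into n2 (from n1)
  L2: short n1↔n4 (DC inductor)
  Y(R6) = 0.001733 S between n3,n0
  L3: short n5↔n2 (DC inductor)
  Y(R7) = 0.08130 S between n1,n6
  Y(R8) = 0.4292 S between n6,n1
  V1: constraint V(n3)−V(n5) = 3.59
Assemble and solve the 10×10 MNA system:
  V(n1)=-3.095  V(n2)=-3.095  V(n3)=0.4947  V(n4)=-3.095  V(n5)=-3.095  V(n6)=-3.095
  i(L1)=-0.01434  i(L2)=-0.01520  i(L3)=-0.0008574  i(V1)=-2.993

-0.01434 A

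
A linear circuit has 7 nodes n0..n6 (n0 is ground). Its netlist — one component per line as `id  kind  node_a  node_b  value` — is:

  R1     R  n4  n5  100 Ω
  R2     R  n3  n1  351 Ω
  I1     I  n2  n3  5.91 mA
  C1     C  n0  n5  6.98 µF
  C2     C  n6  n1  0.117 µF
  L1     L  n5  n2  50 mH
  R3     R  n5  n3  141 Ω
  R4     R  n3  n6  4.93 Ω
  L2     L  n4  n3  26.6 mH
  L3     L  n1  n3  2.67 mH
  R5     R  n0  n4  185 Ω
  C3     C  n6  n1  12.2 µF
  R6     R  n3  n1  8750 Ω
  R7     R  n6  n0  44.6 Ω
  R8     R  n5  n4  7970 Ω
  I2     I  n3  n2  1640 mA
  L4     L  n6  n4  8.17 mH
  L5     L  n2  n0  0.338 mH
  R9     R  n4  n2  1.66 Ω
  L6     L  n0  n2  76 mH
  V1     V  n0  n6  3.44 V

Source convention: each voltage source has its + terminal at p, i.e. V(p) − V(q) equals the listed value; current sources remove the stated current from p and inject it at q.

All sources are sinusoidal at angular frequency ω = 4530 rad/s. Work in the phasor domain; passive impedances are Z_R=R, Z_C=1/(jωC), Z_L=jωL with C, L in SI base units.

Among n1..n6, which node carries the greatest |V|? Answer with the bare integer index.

1

Apply KCL at each of the 6 non-ground nodes and solve the resulting linear system.
Node n1: branches {R2, C2, L3, C3, R6} → V_1 = -16.95+11.29j
Node n2: branches {I1, L1, I2, L5, R9, L6} → V_2 = -0.1954+2.405j
Node n3: branches {R2, I1, R3, R4, L2, L3, R6, I2} → V_3 = -8.118+3.355j
Node n4: branches {R1, L2, R5, R8, L4, R9} → V_4 = -0.2869+2.623j
Node n5: branches {R1, C1, L1, R3, R8} → V_5 = 0.5160+2.159j
Node n6: branches {C2, R4, C3, R7, L4, V1} → V_6 = -3.440+0.000j
Source currents: i(V1)=1.431+0.1587j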